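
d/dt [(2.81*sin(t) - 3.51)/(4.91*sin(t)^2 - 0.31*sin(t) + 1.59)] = (-13.7971*sin(t)^2 + 34.4682*sin(t) + 3.3798)*cos(t)/(24.1081*sin(t)^4 - 3.0442*sin(t)^3 + 15.7099*sin(t)^2 - 0.9858*sin(t) + 2.5281)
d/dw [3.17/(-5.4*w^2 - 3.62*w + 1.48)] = (34.236*w + 11.4754)/(5.4*w^2 + 3.62*w - 1.48)^2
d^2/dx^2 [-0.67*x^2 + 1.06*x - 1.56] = -1.34000000000000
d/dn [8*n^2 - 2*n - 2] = 16*n - 2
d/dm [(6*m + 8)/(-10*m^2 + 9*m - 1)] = 2*(30*m^2 + 80*m - 39)/(100*m^4 - 180*m^3 + 101*m^2 - 18*m + 1)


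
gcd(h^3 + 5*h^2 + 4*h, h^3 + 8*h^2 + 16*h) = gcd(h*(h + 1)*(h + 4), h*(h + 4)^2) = h^2 + 4*h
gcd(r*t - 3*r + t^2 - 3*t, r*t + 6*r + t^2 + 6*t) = r + t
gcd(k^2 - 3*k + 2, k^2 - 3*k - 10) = 1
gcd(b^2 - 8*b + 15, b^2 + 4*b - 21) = b - 3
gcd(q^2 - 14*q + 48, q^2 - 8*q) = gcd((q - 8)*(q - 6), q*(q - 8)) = q - 8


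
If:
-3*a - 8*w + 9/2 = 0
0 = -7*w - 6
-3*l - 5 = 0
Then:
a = 53/14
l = -5/3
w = -6/7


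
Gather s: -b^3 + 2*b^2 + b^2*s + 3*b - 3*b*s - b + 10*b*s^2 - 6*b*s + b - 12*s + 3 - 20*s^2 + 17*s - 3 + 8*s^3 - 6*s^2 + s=-b^3 + 2*b^2 + 3*b + 8*s^3 + s^2*(10*b - 26) + s*(b^2 - 9*b + 6)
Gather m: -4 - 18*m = -18*m - 4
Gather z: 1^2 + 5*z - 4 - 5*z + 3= 0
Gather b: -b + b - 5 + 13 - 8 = 0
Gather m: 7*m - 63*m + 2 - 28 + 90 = 64 - 56*m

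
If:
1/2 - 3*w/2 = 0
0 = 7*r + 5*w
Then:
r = -5/21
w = 1/3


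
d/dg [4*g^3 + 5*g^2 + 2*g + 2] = 12*g^2 + 10*g + 2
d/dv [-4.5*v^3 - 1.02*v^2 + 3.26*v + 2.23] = -13.5*v^2 - 2.04*v + 3.26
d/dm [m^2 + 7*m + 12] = 2*m + 7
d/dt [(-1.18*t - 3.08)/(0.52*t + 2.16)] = (-0.492544*t - 2.045952)/(0.52*t + 2.16)^3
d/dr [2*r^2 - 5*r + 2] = 4*r - 5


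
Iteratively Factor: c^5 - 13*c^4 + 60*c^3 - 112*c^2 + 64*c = (c - 4)*(c^4 - 9*c^3 + 24*c^2 - 16*c) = (c - 4)^2*(c^3 - 5*c^2 + 4*c) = c*(c - 4)^2*(c^2 - 5*c + 4) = c*(c - 4)^2*(c - 1)*(c - 4)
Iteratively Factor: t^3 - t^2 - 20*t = (t + 4)*(t^2 - 5*t) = (t - 5)*(t + 4)*(t)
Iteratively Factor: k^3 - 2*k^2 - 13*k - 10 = (k + 2)*(k^2 - 4*k - 5) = (k + 1)*(k + 2)*(k - 5)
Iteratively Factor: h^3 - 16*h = (h)*(h^2 - 16) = h*(h - 4)*(h + 4)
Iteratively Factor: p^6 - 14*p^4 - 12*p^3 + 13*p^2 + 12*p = (p)*(p^5 - 14*p^3 - 12*p^2 + 13*p + 12) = p*(p - 1)*(p^4 + p^3 - 13*p^2 - 25*p - 12) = p*(p - 1)*(p + 3)*(p^3 - 2*p^2 - 7*p - 4) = p*(p - 1)*(p + 1)*(p + 3)*(p^2 - 3*p - 4) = p*(p - 4)*(p - 1)*(p + 1)*(p + 3)*(p + 1)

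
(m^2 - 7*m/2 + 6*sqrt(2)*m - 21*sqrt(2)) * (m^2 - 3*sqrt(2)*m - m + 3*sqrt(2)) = m^4 - 9*m^3/2 + 3*sqrt(2)*m^3 - 65*m^2/2 - 27*sqrt(2)*m^2/2 + 21*sqrt(2)*m/2 + 162*m - 126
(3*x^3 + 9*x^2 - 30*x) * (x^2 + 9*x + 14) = 3*x^5 + 36*x^4 + 93*x^3 - 144*x^2 - 420*x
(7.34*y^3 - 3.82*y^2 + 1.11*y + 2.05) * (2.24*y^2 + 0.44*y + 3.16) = 16.4416*y^5 - 5.3272*y^4 + 24.0*y^3 - 6.9908*y^2 + 4.4096*y + 6.478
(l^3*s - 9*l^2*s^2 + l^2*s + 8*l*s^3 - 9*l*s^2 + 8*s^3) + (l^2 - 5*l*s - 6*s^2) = l^3*s - 9*l^2*s^2 + l^2*s + l^2 + 8*l*s^3 - 9*l*s^2 - 5*l*s + 8*s^3 - 6*s^2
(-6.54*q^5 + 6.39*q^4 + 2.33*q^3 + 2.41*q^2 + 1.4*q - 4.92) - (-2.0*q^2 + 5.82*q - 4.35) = -6.54*q^5 + 6.39*q^4 + 2.33*q^3 + 4.41*q^2 - 4.42*q - 0.57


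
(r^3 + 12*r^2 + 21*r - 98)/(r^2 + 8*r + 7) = (r^2 + 5*r - 14)/(r + 1)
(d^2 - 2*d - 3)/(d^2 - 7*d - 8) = (d - 3)/(d - 8)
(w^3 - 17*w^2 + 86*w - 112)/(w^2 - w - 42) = (w^2 - 10*w + 16)/(w + 6)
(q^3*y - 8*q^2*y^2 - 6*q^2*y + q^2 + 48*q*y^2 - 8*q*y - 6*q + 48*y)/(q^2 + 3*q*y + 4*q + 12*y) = (q^3*y - 8*q^2*y^2 - 6*q^2*y + q^2 + 48*q*y^2 - 8*q*y - 6*q + 48*y)/(q^2 + 3*q*y + 4*q + 12*y)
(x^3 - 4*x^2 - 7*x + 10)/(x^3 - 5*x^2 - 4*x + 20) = (x - 1)/(x - 2)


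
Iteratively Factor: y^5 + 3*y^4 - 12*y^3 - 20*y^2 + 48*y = (y + 3)*(y^4 - 12*y^2 + 16*y) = y*(y + 3)*(y^3 - 12*y + 16) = y*(y - 2)*(y + 3)*(y^2 + 2*y - 8) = y*(y - 2)^2*(y + 3)*(y + 4)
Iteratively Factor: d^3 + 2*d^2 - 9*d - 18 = (d + 3)*(d^2 - d - 6) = (d - 3)*(d + 3)*(d + 2)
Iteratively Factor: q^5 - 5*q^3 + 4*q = (q + 2)*(q^4 - 2*q^3 - q^2 + 2*q) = (q + 1)*(q + 2)*(q^3 - 3*q^2 + 2*q) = (q - 2)*(q + 1)*(q + 2)*(q^2 - q) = (q - 2)*(q - 1)*(q + 1)*(q + 2)*(q)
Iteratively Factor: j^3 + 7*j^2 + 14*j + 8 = (j + 1)*(j^2 + 6*j + 8) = (j + 1)*(j + 2)*(j + 4)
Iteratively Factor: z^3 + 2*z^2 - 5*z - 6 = (z + 3)*(z^2 - z - 2) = (z + 1)*(z + 3)*(z - 2)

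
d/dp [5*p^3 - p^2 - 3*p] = 15*p^2 - 2*p - 3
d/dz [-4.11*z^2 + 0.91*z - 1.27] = 0.91 - 8.22*z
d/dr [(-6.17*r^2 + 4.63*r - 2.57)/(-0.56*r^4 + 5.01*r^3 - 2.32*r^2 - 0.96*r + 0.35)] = (-6.9104*r^5 + 38.6901*r^4 - 52.1494*r^3 + 55.2919*r^2 - 16.2438*r - 0.8467)/(0.3136*r^8 - 5.6112*r^7 + 27.6985*r^6 - 22.1712*r^5 - 4.6288*r^4 + 7.9614*r^3 - 0.7024*r^2 - 0.672*r + 0.1225)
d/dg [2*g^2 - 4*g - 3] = 4*g - 4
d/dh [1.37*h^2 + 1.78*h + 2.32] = 2.74*h + 1.78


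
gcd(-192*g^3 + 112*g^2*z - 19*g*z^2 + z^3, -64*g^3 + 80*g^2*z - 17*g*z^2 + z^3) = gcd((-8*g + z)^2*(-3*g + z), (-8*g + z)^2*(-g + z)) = 64*g^2 - 16*g*z + z^2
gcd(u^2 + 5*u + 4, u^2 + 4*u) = u + 4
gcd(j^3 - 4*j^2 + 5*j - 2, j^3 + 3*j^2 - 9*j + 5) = j^2 - 2*j + 1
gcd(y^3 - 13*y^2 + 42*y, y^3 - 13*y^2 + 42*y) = y^3 - 13*y^2 + 42*y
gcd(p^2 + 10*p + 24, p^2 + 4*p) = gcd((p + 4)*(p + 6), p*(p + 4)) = p + 4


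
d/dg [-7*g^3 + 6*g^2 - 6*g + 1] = -21*g^2 + 12*g - 6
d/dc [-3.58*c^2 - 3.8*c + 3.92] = -7.16*c - 3.8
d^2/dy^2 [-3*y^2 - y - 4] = -6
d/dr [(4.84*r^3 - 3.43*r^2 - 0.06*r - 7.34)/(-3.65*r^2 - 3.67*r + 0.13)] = (-17.666*r^4 - 35.5256*r^3 + 14.2567*r^2 - 54.4738*r - 26.9456)/(13.3225*r^4 + 26.791*r^3 + 12.5199*r^2 - 0.9542*r + 0.0169)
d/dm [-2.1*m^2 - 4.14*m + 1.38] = -4.2*m - 4.14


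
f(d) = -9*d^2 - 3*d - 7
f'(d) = -18*d - 3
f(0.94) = -17.77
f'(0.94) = -19.92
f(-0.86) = -11.08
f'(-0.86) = 12.48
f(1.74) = -39.47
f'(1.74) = -34.32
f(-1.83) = -31.65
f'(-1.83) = 29.94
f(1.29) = -25.85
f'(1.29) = -26.22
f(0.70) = -13.51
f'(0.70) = -15.60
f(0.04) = -7.13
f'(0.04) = -3.72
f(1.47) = -30.86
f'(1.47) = -29.46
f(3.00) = -97.00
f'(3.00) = -57.00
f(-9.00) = -709.00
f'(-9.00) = 159.00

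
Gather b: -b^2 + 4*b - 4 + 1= -b^2 + 4*b - 3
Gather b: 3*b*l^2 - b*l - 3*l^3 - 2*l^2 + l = b*(3*l^2 - l) - 3*l^3 - 2*l^2 + l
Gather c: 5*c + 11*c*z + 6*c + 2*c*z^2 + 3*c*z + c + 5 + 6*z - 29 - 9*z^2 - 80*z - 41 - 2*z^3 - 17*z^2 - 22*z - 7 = c*(2*z^2 + 14*z + 12) - 2*z^3 - 26*z^2 - 96*z - 72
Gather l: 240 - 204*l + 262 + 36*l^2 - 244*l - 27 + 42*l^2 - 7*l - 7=78*l^2 - 455*l + 468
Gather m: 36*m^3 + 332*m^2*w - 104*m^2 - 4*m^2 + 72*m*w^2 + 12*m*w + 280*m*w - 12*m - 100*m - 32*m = 36*m^3 + m^2*(332*w - 108) + m*(72*w^2 + 292*w - 144)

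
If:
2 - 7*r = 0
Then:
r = 2/7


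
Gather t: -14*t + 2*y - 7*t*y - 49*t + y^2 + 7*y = t*(-7*y - 63) + y^2 + 9*y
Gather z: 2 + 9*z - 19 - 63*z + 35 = 18 - 54*z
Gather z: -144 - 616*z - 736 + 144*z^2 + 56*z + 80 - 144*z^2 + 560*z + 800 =0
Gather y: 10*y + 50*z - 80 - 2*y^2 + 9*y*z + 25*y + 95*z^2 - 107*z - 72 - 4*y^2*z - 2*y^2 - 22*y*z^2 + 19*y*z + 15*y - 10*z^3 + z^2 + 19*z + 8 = y^2*(-4*z - 4) + y*(-22*z^2 + 28*z + 50) - 10*z^3 + 96*z^2 - 38*z - 144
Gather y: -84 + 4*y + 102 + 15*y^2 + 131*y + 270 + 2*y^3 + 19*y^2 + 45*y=2*y^3 + 34*y^2 + 180*y + 288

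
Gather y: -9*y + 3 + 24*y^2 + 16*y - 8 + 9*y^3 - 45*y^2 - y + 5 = 9*y^3 - 21*y^2 + 6*y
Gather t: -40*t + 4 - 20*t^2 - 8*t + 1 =-20*t^2 - 48*t + 5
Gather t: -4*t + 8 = 8 - 4*t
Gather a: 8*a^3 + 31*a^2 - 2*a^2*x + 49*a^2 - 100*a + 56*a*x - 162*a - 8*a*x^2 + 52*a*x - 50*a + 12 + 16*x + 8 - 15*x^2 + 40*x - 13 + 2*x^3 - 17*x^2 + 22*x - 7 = 8*a^3 + a^2*(80 - 2*x) + a*(-8*x^2 + 108*x - 312) + 2*x^3 - 32*x^2 + 78*x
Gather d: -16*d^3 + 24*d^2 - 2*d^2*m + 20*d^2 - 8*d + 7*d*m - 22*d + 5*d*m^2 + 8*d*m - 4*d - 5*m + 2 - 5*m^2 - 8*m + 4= -16*d^3 + d^2*(44 - 2*m) + d*(5*m^2 + 15*m - 34) - 5*m^2 - 13*m + 6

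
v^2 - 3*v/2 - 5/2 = (v - 5/2)*(v + 1)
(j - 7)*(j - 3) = j^2 - 10*j + 21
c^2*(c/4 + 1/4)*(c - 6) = c^4/4 - 5*c^3/4 - 3*c^2/2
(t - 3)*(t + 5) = t^2 + 2*t - 15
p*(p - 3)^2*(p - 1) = p^4 - 7*p^3 + 15*p^2 - 9*p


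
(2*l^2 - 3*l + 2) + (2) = 2*l^2 - 3*l + 4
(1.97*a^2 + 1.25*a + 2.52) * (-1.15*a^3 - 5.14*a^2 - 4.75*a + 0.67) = -2.2655*a^5 - 11.5633*a^4 - 18.6805*a^3 - 17.5704*a^2 - 11.1325*a + 1.6884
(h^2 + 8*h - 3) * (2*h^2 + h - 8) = 2*h^4 + 17*h^3 - 6*h^2 - 67*h + 24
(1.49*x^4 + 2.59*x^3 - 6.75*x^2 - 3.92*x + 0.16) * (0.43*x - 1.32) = 0.6407*x^5 - 0.8531*x^4 - 6.3213*x^3 + 7.2244*x^2 + 5.2432*x - 0.2112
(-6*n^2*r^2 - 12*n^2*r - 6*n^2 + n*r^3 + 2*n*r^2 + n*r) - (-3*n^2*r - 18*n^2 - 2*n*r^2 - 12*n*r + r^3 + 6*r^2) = -6*n^2*r^2 - 9*n^2*r + 12*n^2 + n*r^3 + 4*n*r^2 + 13*n*r - r^3 - 6*r^2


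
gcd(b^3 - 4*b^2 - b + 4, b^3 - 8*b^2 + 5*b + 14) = b + 1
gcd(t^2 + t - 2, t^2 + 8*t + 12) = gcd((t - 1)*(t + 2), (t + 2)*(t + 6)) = t + 2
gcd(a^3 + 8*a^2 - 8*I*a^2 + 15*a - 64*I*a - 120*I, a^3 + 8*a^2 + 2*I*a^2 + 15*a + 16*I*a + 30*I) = a^2 + 8*a + 15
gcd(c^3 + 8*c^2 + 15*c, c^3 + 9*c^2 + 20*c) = c^2 + 5*c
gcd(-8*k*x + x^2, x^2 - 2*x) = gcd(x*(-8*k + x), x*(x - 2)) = x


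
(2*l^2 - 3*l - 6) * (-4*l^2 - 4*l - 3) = -8*l^4 + 4*l^3 + 30*l^2 + 33*l + 18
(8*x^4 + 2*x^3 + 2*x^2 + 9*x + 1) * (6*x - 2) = 48*x^5 - 4*x^4 + 8*x^3 + 50*x^2 - 12*x - 2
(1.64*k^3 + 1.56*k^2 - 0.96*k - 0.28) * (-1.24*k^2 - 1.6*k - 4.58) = -2.0336*k^5 - 4.5584*k^4 - 8.8168*k^3 - 5.2616*k^2 + 4.8448*k + 1.2824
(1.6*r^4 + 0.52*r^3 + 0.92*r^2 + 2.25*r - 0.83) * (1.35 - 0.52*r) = -0.832*r^5 + 1.8896*r^4 + 0.2236*r^3 + 0.0720000000000003*r^2 + 3.4691*r - 1.1205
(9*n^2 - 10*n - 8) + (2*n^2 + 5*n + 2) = 11*n^2 - 5*n - 6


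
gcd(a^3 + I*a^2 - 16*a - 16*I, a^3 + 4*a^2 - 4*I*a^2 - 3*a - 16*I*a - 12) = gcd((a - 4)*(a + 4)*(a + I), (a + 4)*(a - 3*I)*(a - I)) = a + 4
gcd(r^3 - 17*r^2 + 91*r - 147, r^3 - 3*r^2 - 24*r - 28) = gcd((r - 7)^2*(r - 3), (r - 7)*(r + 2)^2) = r - 7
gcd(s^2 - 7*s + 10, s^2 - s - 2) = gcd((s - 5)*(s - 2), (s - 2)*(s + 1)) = s - 2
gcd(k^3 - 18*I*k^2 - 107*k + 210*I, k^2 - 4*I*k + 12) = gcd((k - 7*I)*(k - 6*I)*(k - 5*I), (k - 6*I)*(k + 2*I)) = k - 6*I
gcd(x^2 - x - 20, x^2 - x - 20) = x^2 - x - 20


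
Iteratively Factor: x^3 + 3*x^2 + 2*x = (x)*(x^2 + 3*x + 2) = x*(x + 2)*(x + 1)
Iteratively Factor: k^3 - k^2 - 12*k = (k)*(k^2 - k - 12) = k*(k + 3)*(k - 4)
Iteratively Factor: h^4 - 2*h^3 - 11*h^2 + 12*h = (h - 4)*(h^3 + 2*h^2 - 3*h) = (h - 4)*(h - 1)*(h^2 + 3*h) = h*(h - 4)*(h - 1)*(h + 3)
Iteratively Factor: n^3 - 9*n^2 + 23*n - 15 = (n - 3)*(n^2 - 6*n + 5) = (n - 3)*(n - 1)*(n - 5)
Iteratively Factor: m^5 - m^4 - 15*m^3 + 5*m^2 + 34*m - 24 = (m - 1)*(m^4 - 15*m^2 - 10*m + 24) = (m - 4)*(m - 1)*(m^3 + 4*m^2 + m - 6) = (m - 4)*(m - 1)*(m + 2)*(m^2 + 2*m - 3) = (m - 4)*(m - 1)^2*(m + 2)*(m + 3)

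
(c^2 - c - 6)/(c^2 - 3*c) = (c + 2)/c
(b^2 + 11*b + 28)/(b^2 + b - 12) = (b + 7)/(b - 3)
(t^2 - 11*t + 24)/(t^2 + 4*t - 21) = (t - 8)/(t + 7)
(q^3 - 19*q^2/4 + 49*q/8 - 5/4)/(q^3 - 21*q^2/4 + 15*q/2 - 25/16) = 2*(q - 2)/(2*q - 5)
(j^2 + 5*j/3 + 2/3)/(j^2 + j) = (j + 2/3)/j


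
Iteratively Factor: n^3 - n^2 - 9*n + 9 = (n - 3)*(n^2 + 2*n - 3) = (n - 3)*(n - 1)*(n + 3)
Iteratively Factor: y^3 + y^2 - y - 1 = (y + 1)*(y^2 - 1) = (y + 1)^2*(y - 1)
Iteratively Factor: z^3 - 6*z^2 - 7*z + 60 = (z + 3)*(z^2 - 9*z + 20) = (z - 5)*(z + 3)*(z - 4)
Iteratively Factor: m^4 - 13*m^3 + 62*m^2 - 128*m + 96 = (m - 2)*(m^3 - 11*m^2 + 40*m - 48) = (m - 4)*(m - 2)*(m^2 - 7*m + 12) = (m - 4)^2*(m - 2)*(m - 3)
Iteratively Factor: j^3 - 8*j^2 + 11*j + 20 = (j - 5)*(j^2 - 3*j - 4) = (j - 5)*(j - 4)*(j + 1)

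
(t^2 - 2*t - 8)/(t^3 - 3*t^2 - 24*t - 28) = (t - 4)/(t^2 - 5*t - 14)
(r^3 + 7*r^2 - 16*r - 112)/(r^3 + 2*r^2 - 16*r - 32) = (r + 7)/(r + 2)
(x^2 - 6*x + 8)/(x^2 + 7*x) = (x^2 - 6*x + 8)/(x*(x + 7))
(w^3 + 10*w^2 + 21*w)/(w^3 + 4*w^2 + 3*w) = (w + 7)/(w + 1)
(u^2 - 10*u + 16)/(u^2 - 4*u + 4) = (u - 8)/(u - 2)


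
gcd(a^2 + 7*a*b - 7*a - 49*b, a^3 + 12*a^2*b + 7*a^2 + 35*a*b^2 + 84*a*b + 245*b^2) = a + 7*b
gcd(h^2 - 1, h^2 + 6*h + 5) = h + 1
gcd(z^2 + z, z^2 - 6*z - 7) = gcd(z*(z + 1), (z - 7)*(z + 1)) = z + 1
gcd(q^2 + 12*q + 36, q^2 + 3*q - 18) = q + 6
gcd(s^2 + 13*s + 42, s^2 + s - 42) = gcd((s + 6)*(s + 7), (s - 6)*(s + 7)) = s + 7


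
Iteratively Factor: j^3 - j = (j + 1)*(j^2 - j) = (j - 1)*(j + 1)*(j)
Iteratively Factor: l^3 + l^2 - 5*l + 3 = (l - 1)*(l^2 + 2*l - 3) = (l - 1)^2*(l + 3)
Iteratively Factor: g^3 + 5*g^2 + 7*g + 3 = (g + 3)*(g^2 + 2*g + 1) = (g + 1)*(g + 3)*(g + 1)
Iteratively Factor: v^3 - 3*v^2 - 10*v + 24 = (v - 4)*(v^2 + v - 6) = (v - 4)*(v + 3)*(v - 2)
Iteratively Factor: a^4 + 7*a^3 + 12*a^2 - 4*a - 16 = (a + 2)*(a^3 + 5*a^2 + 2*a - 8) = (a - 1)*(a + 2)*(a^2 + 6*a + 8) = (a - 1)*(a + 2)^2*(a + 4)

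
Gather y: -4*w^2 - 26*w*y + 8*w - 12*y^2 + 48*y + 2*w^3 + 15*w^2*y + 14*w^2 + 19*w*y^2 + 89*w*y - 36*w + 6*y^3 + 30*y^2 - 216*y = 2*w^3 + 10*w^2 - 28*w + 6*y^3 + y^2*(19*w + 18) + y*(15*w^2 + 63*w - 168)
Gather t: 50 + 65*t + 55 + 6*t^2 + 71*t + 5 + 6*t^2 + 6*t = 12*t^2 + 142*t + 110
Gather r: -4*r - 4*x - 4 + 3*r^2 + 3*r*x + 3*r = 3*r^2 + r*(3*x - 1) - 4*x - 4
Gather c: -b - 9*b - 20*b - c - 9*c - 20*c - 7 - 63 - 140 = -30*b - 30*c - 210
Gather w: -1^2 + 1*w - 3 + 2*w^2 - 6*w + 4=2*w^2 - 5*w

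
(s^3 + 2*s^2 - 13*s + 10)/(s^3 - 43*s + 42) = (s^2 + 3*s - 10)/(s^2 + s - 42)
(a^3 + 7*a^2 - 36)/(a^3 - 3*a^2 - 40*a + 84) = (a + 3)/(a - 7)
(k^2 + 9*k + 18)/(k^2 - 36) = (k + 3)/(k - 6)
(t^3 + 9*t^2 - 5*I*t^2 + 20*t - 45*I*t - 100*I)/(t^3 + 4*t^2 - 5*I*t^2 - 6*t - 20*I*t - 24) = (t^2 + 5*t*(1 - I) - 25*I)/(t^2 - 5*I*t - 6)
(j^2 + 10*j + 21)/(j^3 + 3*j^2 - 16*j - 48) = (j + 7)/(j^2 - 16)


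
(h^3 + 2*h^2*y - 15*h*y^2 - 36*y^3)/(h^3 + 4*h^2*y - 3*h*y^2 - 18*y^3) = (-h + 4*y)/(-h + 2*y)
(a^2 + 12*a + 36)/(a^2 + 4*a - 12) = (a + 6)/(a - 2)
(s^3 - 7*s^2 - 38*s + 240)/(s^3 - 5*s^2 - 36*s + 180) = (s - 8)/(s - 6)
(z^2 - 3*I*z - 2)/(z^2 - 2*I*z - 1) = (z - 2*I)/(z - I)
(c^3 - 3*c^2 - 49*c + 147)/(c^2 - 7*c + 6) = (c^3 - 3*c^2 - 49*c + 147)/(c^2 - 7*c + 6)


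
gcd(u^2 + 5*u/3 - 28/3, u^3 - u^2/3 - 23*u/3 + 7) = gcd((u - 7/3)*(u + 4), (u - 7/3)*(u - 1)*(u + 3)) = u - 7/3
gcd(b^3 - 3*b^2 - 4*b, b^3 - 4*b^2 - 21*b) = b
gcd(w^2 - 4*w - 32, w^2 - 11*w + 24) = w - 8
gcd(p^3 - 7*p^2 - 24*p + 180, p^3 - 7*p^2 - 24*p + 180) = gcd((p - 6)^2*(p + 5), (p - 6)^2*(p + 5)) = p^3 - 7*p^2 - 24*p + 180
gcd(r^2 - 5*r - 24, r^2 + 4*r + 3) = r + 3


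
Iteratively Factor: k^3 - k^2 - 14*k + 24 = (k + 4)*(k^2 - 5*k + 6) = (k - 3)*(k + 4)*(k - 2)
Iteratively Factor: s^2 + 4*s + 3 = (s + 1)*(s + 3)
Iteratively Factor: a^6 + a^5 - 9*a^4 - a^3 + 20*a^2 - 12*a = (a)*(a^5 + a^4 - 9*a^3 - a^2 + 20*a - 12) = a*(a - 2)*(a^4 + 3*a^3 - 3*a^2 - 7*a + 6) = a*(a - 2)*(a + 3)*(a^3 - 3*a + 2) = a*(a - 2)*(a - 1)*(a + 3)*(a^2 + a - 2) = a*(a - 2)*(a - 1)*(a + 2)*(a + 3)*(a - 1)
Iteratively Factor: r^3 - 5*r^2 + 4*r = (r - 4)*(r^2 - r) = (r - 4)*(r - 1)*(r)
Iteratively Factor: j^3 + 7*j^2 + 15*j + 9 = (j + 3)*(j^2 + 4*j + 3) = (j + 3)^2*(j + 1)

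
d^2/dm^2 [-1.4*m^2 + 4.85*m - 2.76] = -2.80000000000000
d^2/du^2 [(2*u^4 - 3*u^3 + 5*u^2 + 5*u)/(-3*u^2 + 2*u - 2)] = 2*(-18*u^6 + 36*u^5 - 60*u^4 - 17*u^3 + 6*u^2 + 126*u - 40)/(27*u^6 - 54*u^5 + 90*u^4 - 80*u^3 + 60*u^2 - 24*u + 8)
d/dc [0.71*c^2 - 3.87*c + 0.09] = 1.42*c - 3.87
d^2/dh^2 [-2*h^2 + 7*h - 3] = -4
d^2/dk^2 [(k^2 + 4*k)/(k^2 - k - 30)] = 10*(k^3 + 18*k^2 + 72*k + 156)/(k^6 - 3*k^5 - 87*k^4 + 179*k^3 + 2610*k^2 - 2700*k - 27000)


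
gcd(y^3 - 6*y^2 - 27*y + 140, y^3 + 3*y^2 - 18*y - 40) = y^2 + y - 20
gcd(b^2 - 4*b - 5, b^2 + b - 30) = b - 5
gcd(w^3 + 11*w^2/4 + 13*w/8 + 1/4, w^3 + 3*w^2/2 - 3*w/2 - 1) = w^2 + 5*w/2 + 1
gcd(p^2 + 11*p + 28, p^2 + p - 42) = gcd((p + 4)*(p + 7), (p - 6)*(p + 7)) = p + 7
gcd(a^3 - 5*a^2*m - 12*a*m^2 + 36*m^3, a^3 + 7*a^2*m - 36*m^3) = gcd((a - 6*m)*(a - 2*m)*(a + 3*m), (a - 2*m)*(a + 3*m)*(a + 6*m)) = a^2 + a*m - 6*m^2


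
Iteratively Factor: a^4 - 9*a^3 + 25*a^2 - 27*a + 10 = (a - 5)*(a^3 - 4*a^2 + 5*a - 2) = (a - 5)*(a - 1)*(a^2 - 3*a + 2) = (a - 5)*(a - 1)^2*(a - 2)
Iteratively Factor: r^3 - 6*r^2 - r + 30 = (r + 2)*(r^2 - 8*r + 15) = (r - 5)*(r + 2)*(r - 3)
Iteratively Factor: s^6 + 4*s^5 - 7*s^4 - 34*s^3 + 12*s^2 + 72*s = (s + 3)*(s^5 + s^4 - 10*s^3 - 4*s^2 + 24*s) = (s + 3)^2*(s^4 - 2*s^3 - 4*s^2 + 8*s) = (s - 2)*(s + 3)^2*(s^3 - 4*s) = (s - 2)*(s + 2)*(s + 3)^2*(s^2 - 2*s) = s*(s - 2)*(s + 2)*(s + 3)^2*(s - 2)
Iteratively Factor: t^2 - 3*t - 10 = (t + 2)*(t - 5)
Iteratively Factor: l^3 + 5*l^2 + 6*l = (l)*(l^2 + 5*l + 6) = l*(l + 3)*(l + 2)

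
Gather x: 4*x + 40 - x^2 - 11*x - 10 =-x^2 - 7*x + 30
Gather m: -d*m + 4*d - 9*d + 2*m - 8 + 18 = -5*d + m*(2 - d) + 10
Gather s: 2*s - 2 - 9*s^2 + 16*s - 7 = -9*s^2 + 18*s - 9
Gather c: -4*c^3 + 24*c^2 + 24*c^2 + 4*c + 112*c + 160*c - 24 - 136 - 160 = -4*c^3 + 48*c^2 + 276*c - 320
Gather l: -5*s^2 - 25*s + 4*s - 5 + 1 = -5*s^2 - 21*s - 4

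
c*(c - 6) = c^2 - 6*c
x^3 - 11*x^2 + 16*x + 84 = (x - 7)*(x - 6)*(x + 2)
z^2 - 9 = (z - 3)*(z + 3)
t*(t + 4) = t^2 + 4*t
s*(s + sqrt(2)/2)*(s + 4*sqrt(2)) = s^3 + 9*sqrt(2)*s^2/2 + 4*s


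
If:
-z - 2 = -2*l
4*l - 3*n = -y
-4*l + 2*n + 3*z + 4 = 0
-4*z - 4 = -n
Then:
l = 5/9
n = 4/9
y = -8/9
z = -8/9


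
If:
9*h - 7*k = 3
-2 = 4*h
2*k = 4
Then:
No Solution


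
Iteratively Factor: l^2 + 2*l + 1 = (l + 1)*(l + 1)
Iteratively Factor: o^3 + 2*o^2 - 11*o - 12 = (o + 4)*(o^2 - 2*o - 3) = (o + 1)*(o + 4)*(o - 3)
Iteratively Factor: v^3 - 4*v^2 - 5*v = (v)*(v^2 - 4*v - 5) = v*(v - 5)*(v + 1)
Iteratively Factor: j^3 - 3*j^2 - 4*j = (j)*(j^2 - 3*j - 4) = j*(j + 1)*(j - 4)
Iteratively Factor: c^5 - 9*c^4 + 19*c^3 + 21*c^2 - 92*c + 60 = (c + 2)*(c^4 - 11*c^3 + 41*c^2 - 61*c + 30) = (c - 3)*(c + 2)*(c^3 - 8*c^2 + 17*c - 10) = (c - 3)*(c - 1)*(c + 2)*(c^2 - 7*c + 10) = (c - 3)*(c - 2)*(c - 1)*(c + 2)*(c - 5)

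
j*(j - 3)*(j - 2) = j^3 - 5*j^2 + 6*j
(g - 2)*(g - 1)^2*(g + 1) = g^4 - 3*g^3 + g^2 + 3*g - 2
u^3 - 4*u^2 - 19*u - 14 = (u - 7)*(u + 1)*(u + 2)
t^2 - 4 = (t - 2)*(t + 2)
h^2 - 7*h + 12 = (h - 4)*(h - 3)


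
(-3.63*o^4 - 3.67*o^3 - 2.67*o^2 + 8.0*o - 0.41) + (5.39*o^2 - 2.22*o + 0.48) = -3.63*o^4 - 3.67*o^3 + 2.72*o^2 + 5.78*o + 0.07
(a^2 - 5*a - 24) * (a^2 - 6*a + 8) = a^4 - 11*a^3 + 14*a^2 + 104*a - 192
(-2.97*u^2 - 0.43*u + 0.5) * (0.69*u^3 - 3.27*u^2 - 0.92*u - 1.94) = -2.0493*u^5 + 9.4152*u^4 + 4.4835*u^3 + 4.5224*u^2 + 0.3742*u - 0.97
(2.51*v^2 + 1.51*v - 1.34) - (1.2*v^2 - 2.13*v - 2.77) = 1.31*v^2 + 3.64*v + 1.43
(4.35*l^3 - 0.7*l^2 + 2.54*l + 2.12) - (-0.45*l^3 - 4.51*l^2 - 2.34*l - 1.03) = 4.8*l^3 + 3.81*l^2 + 4.88*l + 3.15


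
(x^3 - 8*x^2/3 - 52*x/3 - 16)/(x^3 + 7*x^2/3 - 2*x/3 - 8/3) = (x - 6)/(x - 1)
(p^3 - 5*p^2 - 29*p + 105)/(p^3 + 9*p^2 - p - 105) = (p - 7)/(p + 7)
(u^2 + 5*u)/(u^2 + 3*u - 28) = u*(u + 5)/(u^2 + 3*u - 28)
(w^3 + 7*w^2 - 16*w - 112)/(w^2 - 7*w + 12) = (w^2 + 11*w + 28)/(w - 3)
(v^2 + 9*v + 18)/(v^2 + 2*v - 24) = (v + 3)/(v - 4)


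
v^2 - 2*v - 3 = (v - 3)*(v + 1)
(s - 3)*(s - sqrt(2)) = s^2 - 3*s - sqrt(2)*s + 3*sqrt(2)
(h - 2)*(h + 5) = h^2 + 3*h - 10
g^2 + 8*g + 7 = (g + 1)*(g + 7)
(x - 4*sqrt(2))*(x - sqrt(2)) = x^2 - 5*sqrt(2)*x + 8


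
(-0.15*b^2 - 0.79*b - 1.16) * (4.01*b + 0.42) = -0.6015*b^3 - 3.2309*b^2 - 4.9834*b - 0.4872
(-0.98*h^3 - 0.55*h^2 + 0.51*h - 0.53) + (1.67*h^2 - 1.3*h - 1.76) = -0.98*h^3 + 1.12*h^2 - 0.79*h - 2.29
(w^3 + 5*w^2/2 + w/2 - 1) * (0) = 0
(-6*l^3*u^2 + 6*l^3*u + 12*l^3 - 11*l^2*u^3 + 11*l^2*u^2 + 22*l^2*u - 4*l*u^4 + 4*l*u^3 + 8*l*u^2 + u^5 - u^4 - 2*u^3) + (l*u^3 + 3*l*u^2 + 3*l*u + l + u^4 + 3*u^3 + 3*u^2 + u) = -6*l^3*u^2 + 6*l^3*u + 12*l^3 - 11*l^2*u^3 + 11*l^2*u^2 + 22*l^2*u - 4*l*u^4 + 5*l*u^3 + 11*l*u^2 + 3*l*u + l + u^5 + u^3 + 3*u^2 + u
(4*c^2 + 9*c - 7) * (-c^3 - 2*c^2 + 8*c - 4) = -4*c^5 - 17*c^4 + 21*c^3 + 70*c^2 - 92*c + 28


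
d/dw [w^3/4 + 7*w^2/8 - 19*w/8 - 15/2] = 3*w^2/4 + 7*w/4 - 19/8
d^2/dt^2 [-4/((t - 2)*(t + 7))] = 8*(-(t - 2)^2 - (t - 2)*(t + 7) - (t + 7)^2)/((t - 2)^3*(t + 7)^3)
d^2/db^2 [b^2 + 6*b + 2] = 2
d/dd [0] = 0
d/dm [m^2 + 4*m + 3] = 2*m + 4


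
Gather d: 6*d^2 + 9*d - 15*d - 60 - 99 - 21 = 6*d^2 - 6*d - 180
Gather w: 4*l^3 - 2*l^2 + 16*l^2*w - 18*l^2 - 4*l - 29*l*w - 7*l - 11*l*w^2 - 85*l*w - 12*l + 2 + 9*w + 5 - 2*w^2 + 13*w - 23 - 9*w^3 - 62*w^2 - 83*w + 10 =4*l^3 - 20*l^2 - 23*l - 9*w^3 + w^2*(-11*l - 64) + w*(16*l^2 - 114*l - 61) - 6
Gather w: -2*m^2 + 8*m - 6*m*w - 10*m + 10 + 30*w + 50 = -2*m^2 - 2*m + w*(30 - 6*m) + 60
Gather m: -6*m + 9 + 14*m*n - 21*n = m*(14*n - 6) - 21*n + 9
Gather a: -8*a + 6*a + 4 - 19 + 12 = -2*a - 3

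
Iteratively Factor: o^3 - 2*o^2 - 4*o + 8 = (o - 2)*(o^2 - 4) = (o - 2)^2*(o + 2)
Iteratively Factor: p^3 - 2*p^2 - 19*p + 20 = (p - 5)*(p^2 + 3*p - 4) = (p - 5)*(p + 4)*(p - 1)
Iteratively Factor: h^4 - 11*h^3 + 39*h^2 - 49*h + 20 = (h - 1)*(h^3 - 10*h^2 + 29*h - 20) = (h - 5)*(h - 1)*(h^2 - 5*h + 4) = (h - 5)*(h - 4)*(h - 1)*(h - 1)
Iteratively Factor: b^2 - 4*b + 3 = (b - 1)*(b - 3)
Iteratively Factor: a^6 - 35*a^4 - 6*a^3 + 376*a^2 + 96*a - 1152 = (a - 4)*(a^5 + 4*a^4 - 19*a^3 - 82*a^2 + 48*a + 288) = (a - 4)*(a + 3)*(a^4 + a^3 - 22*a^2 - 16*a + 96) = (a - 4)*(a - 2)*(a + 3)*(a^3 + 3*a^2 - 16*a - 48) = (a - 4)^2*(a - 2)*(a + 3)*(a^2 + 7*a + 12) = (a - 4)^2*(a - 2)*(a + 3)^2*(a + 4)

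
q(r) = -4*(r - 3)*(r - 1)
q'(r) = 16 - 8*r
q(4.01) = -12.16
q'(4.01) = -16.08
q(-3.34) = -110.06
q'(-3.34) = 42.72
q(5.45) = -43.61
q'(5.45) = -27.60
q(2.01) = 4.00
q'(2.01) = -0.08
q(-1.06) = -33.45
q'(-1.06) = 24.48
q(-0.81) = -27.58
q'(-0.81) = 22.48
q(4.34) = -17.90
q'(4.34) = -18.72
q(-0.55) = -22.01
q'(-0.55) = 20.40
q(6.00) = -60.00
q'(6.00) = -32.00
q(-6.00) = -252.00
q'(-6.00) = 64.00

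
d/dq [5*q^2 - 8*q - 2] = 10*q - 8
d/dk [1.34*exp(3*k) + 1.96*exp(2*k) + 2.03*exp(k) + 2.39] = (4.02*exp(2*k) + 3.92*exp(k) + 2.03)*exp(k)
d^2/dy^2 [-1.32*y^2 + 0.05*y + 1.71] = -2.64000000000000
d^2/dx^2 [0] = 0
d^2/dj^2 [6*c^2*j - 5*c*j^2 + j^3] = -10*c + 6*j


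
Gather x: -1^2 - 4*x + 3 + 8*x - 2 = 4*x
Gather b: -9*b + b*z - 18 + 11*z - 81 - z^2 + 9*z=b*(z - 9) - z^2 + 20*z - 99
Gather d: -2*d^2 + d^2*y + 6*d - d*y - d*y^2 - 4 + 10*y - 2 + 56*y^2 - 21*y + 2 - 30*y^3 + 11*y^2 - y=d^2*(y - 2) + d*(-y^2 - y + 6) - 30*y^3 + 67*y^2 - 12*y - 4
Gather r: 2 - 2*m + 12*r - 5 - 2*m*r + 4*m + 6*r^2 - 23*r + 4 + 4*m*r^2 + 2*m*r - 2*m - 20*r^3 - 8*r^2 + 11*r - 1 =-20*r^3 + r^2*(4*m - 2)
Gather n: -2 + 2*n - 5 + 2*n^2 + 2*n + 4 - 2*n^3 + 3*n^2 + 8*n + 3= -2*n^3 + 5*n^2 + 12*n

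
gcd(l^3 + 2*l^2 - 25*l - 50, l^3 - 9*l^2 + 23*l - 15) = l - 5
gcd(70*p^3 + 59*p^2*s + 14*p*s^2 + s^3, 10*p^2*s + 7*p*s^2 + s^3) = 10*p^2 + 7*p*s + s^2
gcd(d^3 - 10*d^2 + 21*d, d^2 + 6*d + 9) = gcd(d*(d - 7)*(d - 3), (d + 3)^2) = 1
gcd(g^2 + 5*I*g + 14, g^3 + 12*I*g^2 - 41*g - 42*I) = g + 7*I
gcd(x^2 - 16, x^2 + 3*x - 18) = 1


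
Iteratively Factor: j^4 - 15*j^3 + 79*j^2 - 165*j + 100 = (j - 1)*(j^3 - 14*j^2 + 65*j - 100) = (j - 4)*(j - 1)*(j^2 - 10*j + 25) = (j - 5)*(j - 4)*(j - 1)*(j - 5)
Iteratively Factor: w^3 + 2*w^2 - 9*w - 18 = (w + 2)*(w^2 - 9) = (w - 3)*(w + 2)*(w + 3)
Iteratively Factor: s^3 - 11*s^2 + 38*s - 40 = (s - 2)*(s^2 - 9*s + 20) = (s - 4)*(s - 2)*(s - 5)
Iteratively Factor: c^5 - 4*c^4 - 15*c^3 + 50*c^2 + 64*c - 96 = (c - 1)*(c^4 - 3*c^3 - 18*c^2 + 32*c + 96) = (c - 1)*(c + 3)*(c^3 - 6*c^2 + 32) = (c - 1)*(c + 2)*(c + 3)*(c^2 - 8*c + 16) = (c - 4)*(c - 1)*(c + 2)*(c + 3)*(c - 4)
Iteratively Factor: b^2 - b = (b)*(b - 1)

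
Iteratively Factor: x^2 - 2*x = (x - 2)*(x)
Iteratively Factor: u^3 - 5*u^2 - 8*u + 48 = (u - 4)*(u^2 - u - 12) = (u - 4)^2*(u + 3)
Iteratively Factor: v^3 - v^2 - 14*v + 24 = (v - 3)*(v^2 + 2*v - 8) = (v - 3)*(v + 4)*(v - 2)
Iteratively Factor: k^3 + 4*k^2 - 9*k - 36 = (k + 4)*(k^2 - 9) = (k + 3)*(k + 4)*(k - 3)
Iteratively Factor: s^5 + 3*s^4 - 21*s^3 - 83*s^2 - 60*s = (s + 3)*(s^4 - 21*s^2 - 20*s) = (s - 5)*(s + 3)*(s^3 + 5*s^2 + 4*s) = (s - 5)*(s + 3)*(s + 4)*(s^2 + s) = (s - 5)*(s + 1)*(s + 3)*(s + 4)*(s)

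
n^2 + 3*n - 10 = (n - 2)*(n + 5)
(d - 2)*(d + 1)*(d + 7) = d^3 + 6*d^2 - 9*d - 14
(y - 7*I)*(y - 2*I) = y^2 - 9*I*y - 14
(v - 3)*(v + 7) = v^2 + 4*v - 21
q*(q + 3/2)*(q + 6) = q^3 + 15*q^2/2 + 9*q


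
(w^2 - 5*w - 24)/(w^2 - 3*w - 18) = (w - 8)/(w - 6)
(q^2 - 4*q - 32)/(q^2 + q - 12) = (q - 8)/(q - 3)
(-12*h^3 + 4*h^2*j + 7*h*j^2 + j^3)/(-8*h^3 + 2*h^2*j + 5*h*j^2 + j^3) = (6*h + j)/(4*h + j)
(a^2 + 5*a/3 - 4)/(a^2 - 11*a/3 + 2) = (3*a^2 + 5*a - 12)/(3*a^2 - 11*a + 6)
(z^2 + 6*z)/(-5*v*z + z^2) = (z + 6)/(-5*v + z)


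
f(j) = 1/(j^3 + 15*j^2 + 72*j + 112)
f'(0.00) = -0.00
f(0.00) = 0.01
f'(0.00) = -0.00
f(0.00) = 0.01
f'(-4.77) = 1.63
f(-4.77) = 0.76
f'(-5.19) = 0.44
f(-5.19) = 0.39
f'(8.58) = -0.00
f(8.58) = 0.00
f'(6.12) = -0.00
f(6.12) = 0.00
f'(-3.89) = -491.71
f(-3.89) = 26.57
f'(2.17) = -0.00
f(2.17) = 0.00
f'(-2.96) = -0.50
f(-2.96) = 0.23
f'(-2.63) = -0.21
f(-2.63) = 0.12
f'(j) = (-3*j^2 - 30*j - 72)/(j^3 + 15*j^2 + 72*j + 112)^2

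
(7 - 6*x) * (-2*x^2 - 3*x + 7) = 12*x^3 + 4*x^2 - 63*x + 49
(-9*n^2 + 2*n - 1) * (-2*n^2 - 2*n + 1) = 18*n^4 + 14*n^3 - 11*n^2 + 4*n - 1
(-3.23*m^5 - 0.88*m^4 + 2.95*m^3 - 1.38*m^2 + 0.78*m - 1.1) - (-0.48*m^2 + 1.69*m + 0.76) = -3.23*m^5 - 0.88*m^4 + 2.95*m^3 - 0.9*m^2 - 0.91*m - 1.86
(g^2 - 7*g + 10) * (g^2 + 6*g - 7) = g^4 - g^3 - 39*g^2 + 109*g - 70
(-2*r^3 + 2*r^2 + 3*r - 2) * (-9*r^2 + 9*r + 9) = 18*r^5 - 36*r^4 - 27*r^3 + 63*r^2 + 9*r - 18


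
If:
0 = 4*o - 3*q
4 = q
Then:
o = 3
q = 4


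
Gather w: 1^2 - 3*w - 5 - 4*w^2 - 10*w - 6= -4*w^2 - 13*w - 10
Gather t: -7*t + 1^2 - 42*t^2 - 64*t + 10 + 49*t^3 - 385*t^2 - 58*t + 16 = 49*t^3 - 427*t^2 - 129*t + 27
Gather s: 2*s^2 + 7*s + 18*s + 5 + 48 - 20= 2*s^2 + 25*s + 33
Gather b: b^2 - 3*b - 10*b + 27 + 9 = b^2 - 13*b + 36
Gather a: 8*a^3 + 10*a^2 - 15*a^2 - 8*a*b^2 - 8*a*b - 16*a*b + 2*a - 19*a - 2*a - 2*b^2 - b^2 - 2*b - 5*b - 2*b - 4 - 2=8*a^3 - 5*a^2 + a*(-8*b^2 - 24*b - 19) - 3*b^2 - 9*b - 6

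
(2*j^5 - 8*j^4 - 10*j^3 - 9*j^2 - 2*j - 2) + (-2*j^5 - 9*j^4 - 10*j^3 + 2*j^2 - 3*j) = -17*j^4 - 20*j^3 - 7*j^2 - 5*j - 2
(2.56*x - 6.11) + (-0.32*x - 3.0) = 2.24*x - 9.11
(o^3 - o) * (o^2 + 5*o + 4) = o^5 + 5*o^4 + 3*o^3 - 5*o^2 - 4*o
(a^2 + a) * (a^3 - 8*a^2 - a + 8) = a^5 - 7*a^4 - 9*a^3 + 7*a^2 + 8*a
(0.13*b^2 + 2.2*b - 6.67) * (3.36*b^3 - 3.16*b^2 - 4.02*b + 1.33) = 0.4368*b^5 + 6.9812*b^4 - 29.8858*b^3 + 12.4061*b^2 + 29.7394*b - 8.8711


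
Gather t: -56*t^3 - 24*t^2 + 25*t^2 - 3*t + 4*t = -56*t^3 + t^2 + t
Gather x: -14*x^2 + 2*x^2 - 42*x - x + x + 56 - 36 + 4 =-12*x^2 - 42*x + 24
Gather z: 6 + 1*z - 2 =z + 4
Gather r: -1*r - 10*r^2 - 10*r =-10*r^2 - 11*r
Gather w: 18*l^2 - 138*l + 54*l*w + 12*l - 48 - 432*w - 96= 18*l^2 - 126*l + w*(54*l - 432) - 144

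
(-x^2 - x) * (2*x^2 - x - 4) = -2*x^4 - x^3 + 5*x^2 + 4*x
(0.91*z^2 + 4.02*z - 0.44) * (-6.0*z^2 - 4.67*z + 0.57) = -5.46*z^4 - 28.3697*z^3 - 15.6147*z^2 + 4.3462*z - 0.2508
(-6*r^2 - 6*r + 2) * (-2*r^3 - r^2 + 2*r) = 12*r^5 + 18*r^4 - 10*r^3 - 14*r^2 + 4*r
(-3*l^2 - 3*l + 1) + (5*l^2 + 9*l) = 2*l^2 + 6*l + 1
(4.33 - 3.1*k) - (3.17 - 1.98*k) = 1.16 - 1.12*k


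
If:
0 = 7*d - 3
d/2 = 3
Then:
No Solution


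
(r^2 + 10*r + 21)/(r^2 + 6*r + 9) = (r + 7)/(r + 3)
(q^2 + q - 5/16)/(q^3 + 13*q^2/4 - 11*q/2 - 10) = (q - 1/4)/(q^2 + 2*q - 8)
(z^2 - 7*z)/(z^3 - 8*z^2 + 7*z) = 1/(z - 1)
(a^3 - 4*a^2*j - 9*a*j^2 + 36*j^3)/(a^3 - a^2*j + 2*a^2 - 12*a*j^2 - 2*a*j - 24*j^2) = (a - 3*j)/(a + 2)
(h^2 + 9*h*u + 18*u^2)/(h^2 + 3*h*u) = (h + 6*u)/h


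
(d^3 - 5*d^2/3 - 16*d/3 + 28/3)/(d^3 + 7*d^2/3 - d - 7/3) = (d^2 - 4*d + 4)/(d^2 - 1)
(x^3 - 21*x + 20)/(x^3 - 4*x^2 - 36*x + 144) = (x^2 + 4*x - 5)/(x^2 - 36)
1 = 1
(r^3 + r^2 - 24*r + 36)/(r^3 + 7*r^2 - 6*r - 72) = (r - 2)/(r + 4)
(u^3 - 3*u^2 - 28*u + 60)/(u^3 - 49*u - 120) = (u^2 - 8*u + 12)/(u^2 - 5*u - 24)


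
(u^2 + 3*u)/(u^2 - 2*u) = (u + 3)/(u - 2)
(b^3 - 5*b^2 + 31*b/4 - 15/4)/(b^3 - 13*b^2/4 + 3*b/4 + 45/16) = 4*(b - 1)/(4*b + 3)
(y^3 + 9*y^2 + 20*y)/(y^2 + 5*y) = y + 4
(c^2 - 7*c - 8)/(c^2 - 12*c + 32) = (c + 1)/(c - 4)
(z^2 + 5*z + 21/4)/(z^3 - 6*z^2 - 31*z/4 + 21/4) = (2*z + 7)/(2*z^2 - 15*z + 7)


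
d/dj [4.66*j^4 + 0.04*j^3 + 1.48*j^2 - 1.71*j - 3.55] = 18.64*j^3 + 0.12*j^2 + 2.96*j - 1.71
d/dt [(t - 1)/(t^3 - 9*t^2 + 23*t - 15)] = 2*(4 - t)/(t^4 - 16*t^3 + 94*t^2 - 240*t + 225)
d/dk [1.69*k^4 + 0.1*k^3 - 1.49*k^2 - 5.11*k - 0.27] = 6.76*k^3 + 0.3*k^2 - 2.98*k - 5.11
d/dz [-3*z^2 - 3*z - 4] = -6*z - 3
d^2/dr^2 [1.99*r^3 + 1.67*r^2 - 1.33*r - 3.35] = 11.94*r + 3.34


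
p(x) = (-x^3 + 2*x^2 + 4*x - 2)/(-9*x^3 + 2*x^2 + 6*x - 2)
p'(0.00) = 1.00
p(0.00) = 1.00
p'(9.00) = 0.00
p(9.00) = 0.08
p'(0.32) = 56.27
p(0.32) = 3.22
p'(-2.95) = -0.01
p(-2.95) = 0.13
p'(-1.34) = -0.73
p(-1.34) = -0.09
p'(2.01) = 0.19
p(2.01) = -0.11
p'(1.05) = 2.90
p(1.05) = -0.83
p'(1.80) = 0.27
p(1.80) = -0.16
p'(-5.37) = 0.00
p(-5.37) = 0.13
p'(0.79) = 61.24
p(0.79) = -4.26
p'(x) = (-3*x^2 + 4*x + 4)/(-9*x^3 + 2*x^2 + 6*x - 2) + (27*x^2 - 4*x - 6)*(-x^3 + 2*x^2 + 4*x - 2)/(-9*x^3 + 2*x^2 + 6*x - 2)^2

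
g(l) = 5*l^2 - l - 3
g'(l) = 10*l - 1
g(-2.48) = 30.23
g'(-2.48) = -25.80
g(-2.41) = 28.45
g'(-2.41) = -25.10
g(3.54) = 56.12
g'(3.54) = 34.40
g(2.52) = 26.23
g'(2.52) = 24.20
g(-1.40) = 8.20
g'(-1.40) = -15.00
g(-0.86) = 1.56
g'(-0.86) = -9.60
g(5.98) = 169.82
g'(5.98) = 58.80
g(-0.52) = -1.13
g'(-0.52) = -6.20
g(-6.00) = 183.00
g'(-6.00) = -61.00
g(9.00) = 393.00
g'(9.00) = 89.00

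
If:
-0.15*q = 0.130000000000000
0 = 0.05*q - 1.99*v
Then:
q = -0.87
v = -0.02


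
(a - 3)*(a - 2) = a^2 - 5*a + 6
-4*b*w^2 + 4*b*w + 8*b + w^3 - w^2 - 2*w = (-4*b + w)*(w - 2)*(w + 1)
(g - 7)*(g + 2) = g^2 - 5*g - 14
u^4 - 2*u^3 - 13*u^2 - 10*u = u*(u - 5)*(u + 1)*(u + 2)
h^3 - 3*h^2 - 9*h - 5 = (h - 5)*(h + 1)^2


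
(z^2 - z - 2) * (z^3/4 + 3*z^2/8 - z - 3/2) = z^5/4 + z^4/8 - 15*z^3/8 - 5*z^2/4 + 7*z/2 + 3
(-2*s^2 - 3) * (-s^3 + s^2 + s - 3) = 2*s^5 - 2*s^4 + s^3 + 3*s^2 - 3*s + 9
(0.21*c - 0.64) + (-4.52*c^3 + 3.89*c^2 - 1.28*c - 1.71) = -4.52*c^3 + 3.89*c^2 - 1.07*c - 2.35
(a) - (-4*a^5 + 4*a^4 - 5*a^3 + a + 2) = 4*a^5 - 4*a^4 + 5*a^3 - 2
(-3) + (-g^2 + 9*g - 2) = -g^2 + 9*g - 5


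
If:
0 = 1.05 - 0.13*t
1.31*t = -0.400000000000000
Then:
No Solution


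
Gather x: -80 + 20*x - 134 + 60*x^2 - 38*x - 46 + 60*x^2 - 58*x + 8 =120*x^2 - 76*x - 252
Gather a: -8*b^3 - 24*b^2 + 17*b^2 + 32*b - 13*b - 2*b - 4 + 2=-8*b^3 - 7*b^2 + 17*b - 2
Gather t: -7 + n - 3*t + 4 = n - 3*t - 3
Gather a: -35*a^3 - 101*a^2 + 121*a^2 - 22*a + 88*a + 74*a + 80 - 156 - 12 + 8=-35*a^3 + 20*a^2 + 140*a - 80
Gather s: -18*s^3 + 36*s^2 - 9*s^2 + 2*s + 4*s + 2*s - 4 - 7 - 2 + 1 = -18*s^3 + 27*s^2 + 8*s - 12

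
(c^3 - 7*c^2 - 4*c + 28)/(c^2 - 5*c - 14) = c - 2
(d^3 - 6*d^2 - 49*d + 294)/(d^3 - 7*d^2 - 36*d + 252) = (d + 7)/(d + 6)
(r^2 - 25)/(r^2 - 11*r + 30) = (r + 5)/(r - 6)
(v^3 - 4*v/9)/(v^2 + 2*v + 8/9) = v*(3*v - 2)/(3*v + 4)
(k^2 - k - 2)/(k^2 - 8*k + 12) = (k + 1)/(k - 6)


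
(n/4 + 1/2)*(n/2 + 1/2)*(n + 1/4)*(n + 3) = n^4/8 + 25*n^3/32 + 25*n^2/16 + 35*n/32 + 3/16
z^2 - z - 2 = (z - 2)*(z + 1)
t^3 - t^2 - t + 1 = (t - 1)^2*(t + 1)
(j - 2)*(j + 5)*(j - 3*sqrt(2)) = j^3 - 3*sqrt(2)*j^2 + 3*j^2 - 9*sqrt(2)*j - 10*j + 30*sqrt(2)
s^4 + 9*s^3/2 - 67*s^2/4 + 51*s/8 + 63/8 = (s - 3/2)^2*(s + 1/2)*(s + 7)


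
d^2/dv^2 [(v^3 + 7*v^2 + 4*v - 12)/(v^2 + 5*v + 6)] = -24/(v^3 + 9*v^2 + 27*v + 27)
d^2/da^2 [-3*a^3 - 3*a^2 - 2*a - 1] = -18*a - 6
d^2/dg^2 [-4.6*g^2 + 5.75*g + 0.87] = -9.20000000000000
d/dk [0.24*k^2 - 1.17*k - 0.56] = 0.48*k - 1.17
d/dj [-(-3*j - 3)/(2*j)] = -3/(2*j^2)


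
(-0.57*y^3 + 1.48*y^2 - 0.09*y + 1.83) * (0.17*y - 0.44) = -0.0969*y^4 + 0.5024*y^3 - 0.6665*y^2 + 0.3507*y - 0.8052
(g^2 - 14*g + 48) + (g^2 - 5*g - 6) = 2*g^2 - 19*g + 42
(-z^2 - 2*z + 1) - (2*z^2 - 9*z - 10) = -3*z^2 + 7*z + 11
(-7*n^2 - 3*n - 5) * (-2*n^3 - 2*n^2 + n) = 14*n^5 + 20*n^4 + 9*n^3 + 7*n^2 - 5*n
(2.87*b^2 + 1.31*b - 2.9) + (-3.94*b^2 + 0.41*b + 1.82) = -1.07*b^2 + 1.72*b - 1.08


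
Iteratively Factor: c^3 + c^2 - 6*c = (c)*(c^2 + c - 6) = c*(c + 3)*(c - 2)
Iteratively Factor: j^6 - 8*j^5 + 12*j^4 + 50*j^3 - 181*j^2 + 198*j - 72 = (j - 3)*(j^5 - 5*j^4 - 3*j^3 + 41*j^2 - 58*j + 24) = (j - 3)*(j + 3)*(j^4 - 8*j^3 + 21*j^2 - 22*j + 8) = (j - 3)*(j - 1)*(j + 3)*(j^3 - 7*j^2 + 14*j - 8) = (j - 3)*(j - 1)^2*(j + 3)*(j^2 - 6*j + 8) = (j - 4)*(j - 3)*(j - 1)^2*(j + 3)*(j - 2)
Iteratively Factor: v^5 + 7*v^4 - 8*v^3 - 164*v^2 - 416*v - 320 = (v + 4)*(v^4 + 3*v^3 - 20*v^2 - 84*v - 80) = (v + 2)*(v + 4)*(v^3 + v^2 - 22*v - 40) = (v + 2)*(v + 4)^2*(v^2 - 3*v - 10) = (v + 2)^2*(v + 4)^2*(v - 5)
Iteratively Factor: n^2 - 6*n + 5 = (n - 1)*(n - 5)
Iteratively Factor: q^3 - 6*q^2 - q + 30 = (q - 5)*(q^2 - q - 6) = (q - 5)*(q - 3)*(q + 2)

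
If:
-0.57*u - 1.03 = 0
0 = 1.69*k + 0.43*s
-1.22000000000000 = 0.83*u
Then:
No Solution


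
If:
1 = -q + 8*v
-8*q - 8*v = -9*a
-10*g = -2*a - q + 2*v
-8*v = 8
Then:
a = -80/9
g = -223/90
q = -9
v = -1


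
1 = 1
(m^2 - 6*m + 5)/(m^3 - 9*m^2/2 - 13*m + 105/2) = 2*(m - 1)/(2*m^2 + m - 21)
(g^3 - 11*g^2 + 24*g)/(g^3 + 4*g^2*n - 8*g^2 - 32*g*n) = (g - 3)/(g + 4*n)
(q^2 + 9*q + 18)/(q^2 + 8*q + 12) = (q + 3)/(q + 2)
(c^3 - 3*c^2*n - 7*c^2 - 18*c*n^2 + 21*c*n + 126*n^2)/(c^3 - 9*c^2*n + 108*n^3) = (c - 7)/(c - 6*n)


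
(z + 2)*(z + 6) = z^2 + 8*z + 12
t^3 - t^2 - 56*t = t*(t - 8)*(t + 7)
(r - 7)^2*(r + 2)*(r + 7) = r^4 - 5*r^3 - 63*r^2 + 245*r + 686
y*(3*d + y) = 3*d*y + y^2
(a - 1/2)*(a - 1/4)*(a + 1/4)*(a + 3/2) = a^4 + a^3 - 13*a^2/16 - a/16 + 3/64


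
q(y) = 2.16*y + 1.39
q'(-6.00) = 2.16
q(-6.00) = -11.57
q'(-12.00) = 2.16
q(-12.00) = -24.53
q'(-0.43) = 2.16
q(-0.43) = 0.46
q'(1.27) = 2.16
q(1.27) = 4.13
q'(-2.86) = 2.16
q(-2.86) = -4.79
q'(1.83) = 2.16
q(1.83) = 5.34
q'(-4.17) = 2.16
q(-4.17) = -7.62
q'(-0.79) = 2.16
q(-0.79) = -0.32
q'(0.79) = 2.16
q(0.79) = 3.10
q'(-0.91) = 2.16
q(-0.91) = -0.58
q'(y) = 2.16000000000000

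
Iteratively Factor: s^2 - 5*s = (s - 5)*(s)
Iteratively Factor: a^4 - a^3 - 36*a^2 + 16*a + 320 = (a - 4)*(a^3 + 3*a^2 - 24*a - 80) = (a - 5)*(a - 4)*(a^2 + 8*a + 16) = (a - 5)*(a - 4)*(a + 4)*(a + 4)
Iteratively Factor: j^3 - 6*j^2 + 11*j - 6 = (j - 1)*(j^2 - 5*j + 6) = (j - 2)*(j - 1)*(j - 3)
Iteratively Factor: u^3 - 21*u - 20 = (u + 1)*(u^2 - u - 20) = (u + 1)*(u + 4)*(u - 5)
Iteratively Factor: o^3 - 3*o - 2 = (o - 2)*(o^2 + 2*o + 1) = (o - 2)*(o + 1)*(o + 1)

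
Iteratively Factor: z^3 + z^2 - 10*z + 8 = (z - 2)*(z^2 + 3*z - 4) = (z - 2)*(z - 1)*(z + 4)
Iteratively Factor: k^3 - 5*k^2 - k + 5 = (k - 5)*(k^2 - 1) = (k - 5)*(k + 1)*(k - 1)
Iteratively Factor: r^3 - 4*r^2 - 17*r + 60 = (r + 4)*(r^2 - 8*r + 15) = (r - 3)*(r + 4)*(r - 5)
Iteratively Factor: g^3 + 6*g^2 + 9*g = (g)*(g^2 + 6*g + 9) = g*(g + 3)*(g + 3)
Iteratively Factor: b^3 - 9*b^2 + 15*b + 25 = (b - 5)*(b^2 - 4*b - 5) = (b - 5)^2*(b + 1)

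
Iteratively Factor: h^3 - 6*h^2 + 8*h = (h - 4)*(h^2 - 2*h) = (h - 4)*(h - 2)*(h)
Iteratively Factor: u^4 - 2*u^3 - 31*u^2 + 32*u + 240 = (u - 4)*(u^3 + 2*u^2 - 23*u - 60) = (u - 4)*(u + 3)*(u^2 - u - 20) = (u - 5)*(u - 4)*(u + 3)*(u + 4)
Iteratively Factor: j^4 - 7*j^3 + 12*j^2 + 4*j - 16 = (j + 1)*(j^3 - 8*j^2 + 20*j - 16) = (j - 2)*(j + 1)*(j^2 - 6*j + 8) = (j - 4)*(j - 2)*(j + 1)*(j - 2)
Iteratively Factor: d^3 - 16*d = (d)*(d^2 - 16) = d*(d - 4)*(d + 4)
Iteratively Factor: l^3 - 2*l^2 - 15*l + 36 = (l - 3)*(l^2 + l - 12) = (l - 3)*(l + 4)*(l - 3)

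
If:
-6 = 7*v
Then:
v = -6/7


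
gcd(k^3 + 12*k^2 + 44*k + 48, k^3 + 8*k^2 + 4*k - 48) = k^2 + 10*k + 24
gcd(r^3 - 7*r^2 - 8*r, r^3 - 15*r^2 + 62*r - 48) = r - 8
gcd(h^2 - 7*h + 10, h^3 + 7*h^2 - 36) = h - 2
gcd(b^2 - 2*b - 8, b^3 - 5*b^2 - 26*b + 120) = b - 4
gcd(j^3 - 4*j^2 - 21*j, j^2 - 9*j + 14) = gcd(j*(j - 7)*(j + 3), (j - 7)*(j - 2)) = j - 7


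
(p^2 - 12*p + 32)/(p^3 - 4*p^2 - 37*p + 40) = (p - 4)/(p^2 + 4*p - 5)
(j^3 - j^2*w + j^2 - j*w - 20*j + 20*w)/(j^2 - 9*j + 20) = (j^2 - j*w + 5*j - 5*w)/(j - 5)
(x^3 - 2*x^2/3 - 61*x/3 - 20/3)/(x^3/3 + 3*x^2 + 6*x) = (3*x^3 - 2*x^2 - 61*x - 20)/(x*(x^2 + 9*x + 18))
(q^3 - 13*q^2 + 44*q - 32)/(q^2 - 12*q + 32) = q - 1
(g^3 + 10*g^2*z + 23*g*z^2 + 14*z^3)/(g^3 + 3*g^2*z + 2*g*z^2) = (g + 7*z)/g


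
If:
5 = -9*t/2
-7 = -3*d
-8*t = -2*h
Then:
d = 7/3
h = -40/9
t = -10/9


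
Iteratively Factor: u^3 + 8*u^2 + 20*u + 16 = (u + 2)*(u^2 + 6*u + 8) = (u + 2)*(u + 4)*(u + 2)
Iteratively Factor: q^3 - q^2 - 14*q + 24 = (q + 4)*(q^2 - 5*q + 6) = (q - 3)*(q + 4)*(q - 2)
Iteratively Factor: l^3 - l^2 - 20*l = (l - 5)*(l^2 + 4*l) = l*(l - 5)*(l + 4)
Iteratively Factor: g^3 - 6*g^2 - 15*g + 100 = (g + 4)*(g^2 - 10*g + 25) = (g - 5)*(g + 4)*(g - 5)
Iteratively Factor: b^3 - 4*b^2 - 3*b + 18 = (b + 2)*(b^2 - 6*b + 9) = (b - 3)*(b + 2)*(b - 3)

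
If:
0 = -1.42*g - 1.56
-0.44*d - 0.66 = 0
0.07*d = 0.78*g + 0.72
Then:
No Solution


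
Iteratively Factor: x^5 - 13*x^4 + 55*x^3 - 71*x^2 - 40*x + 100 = (x - 2)*(x^4 - 11*x^3 + 33*x^2 - 5*x - 50) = (x - 5)*(x - 2)*(x^3 - 6*x^2 + 3*x + 10) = (x - 5)*(x - 2)^2*(x^2 - 4*x - 5) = (x - 5)*(x - 2)^2*(x + 1)*(x - 5)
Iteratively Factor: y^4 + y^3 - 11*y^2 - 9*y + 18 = (y + 2)*(y^3 - y^2 - 9*y + 9) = (y + 2)*(y + 3)*(y^2 - 4*y + 3) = (y - 1)*(y + 2)*(y + 3)*(y - 3)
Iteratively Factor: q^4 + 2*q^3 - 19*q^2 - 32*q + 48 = (q - 1)*(q^3 + 3*q^2 - 16*q - 48) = (q - 1)*(q + 3)*(q^2 - 16) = (q - 1)*(q + 3)*(q + 4)*(q - 4)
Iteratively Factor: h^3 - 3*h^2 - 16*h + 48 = (h - 3)*(h^2 - 16) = (h - 3)*(h + 4)*(h - 4)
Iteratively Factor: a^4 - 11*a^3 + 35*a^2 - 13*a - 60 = (a - 5)*(a^3 - 6*a^2 + 5*a + 12) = (a - 5)*(a - 3)*(a^2 - 3*a - 4) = (a - 5)*(a - 4)*(a - 3)*(a + 1)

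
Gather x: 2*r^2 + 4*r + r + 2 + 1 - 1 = 2*r^2 + 5*r + 2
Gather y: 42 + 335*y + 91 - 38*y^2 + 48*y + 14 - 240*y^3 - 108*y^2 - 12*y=-240*y^3 - 146*y^2 + 371*y + 147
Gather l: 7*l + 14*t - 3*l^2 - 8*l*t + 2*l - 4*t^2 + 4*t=-3*l^2 + l*(9 - 8*t) - 4*t^2 + 18*t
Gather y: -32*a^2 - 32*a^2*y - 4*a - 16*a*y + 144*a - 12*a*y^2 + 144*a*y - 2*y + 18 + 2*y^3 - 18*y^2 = -32*a^2 + 140*a + 2*y^3 + y^2*(-12*a - 18) + y*(-32*a^2 + 128*a - 2) + 18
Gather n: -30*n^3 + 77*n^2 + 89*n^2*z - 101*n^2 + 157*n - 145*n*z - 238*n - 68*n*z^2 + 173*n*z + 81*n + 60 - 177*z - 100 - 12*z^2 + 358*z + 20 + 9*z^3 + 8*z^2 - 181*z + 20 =-30*n^3 + n^2*(89*z - 24) + n*(-68*z^2 + 28*z) + 9*z^3 - 4*z^2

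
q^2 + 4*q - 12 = (q - 2)*(q + 6)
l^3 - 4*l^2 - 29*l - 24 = (l - 8)*(l + 1)*(l + 3)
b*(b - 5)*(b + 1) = b^3 - 4*b^2 - 5*b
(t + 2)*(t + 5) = t^2 + 7*t + 10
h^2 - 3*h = h*(h - 3)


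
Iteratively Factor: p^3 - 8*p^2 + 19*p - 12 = (p - 1)*(p^2 - 7*p + 12) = (p - 3)*(p - 1)*(p - 4)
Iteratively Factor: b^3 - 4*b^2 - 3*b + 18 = (b + 2)*(b^2 - 6*b + 9) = (b - 3)*(b + 2)*(b - 3)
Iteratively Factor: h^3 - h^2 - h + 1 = (h - 1)*(h^2 - 1) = (h - 1)*(h + 1)*(h - 1)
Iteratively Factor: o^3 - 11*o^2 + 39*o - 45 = (o - 3)*(o^2 - 8*o + 15) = (o - 3)^2*(o - 5)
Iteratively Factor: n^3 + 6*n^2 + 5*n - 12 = (n + 4)*(n^2 + 2*n - 3) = (n - 1)*(n + 4)*(n + 3)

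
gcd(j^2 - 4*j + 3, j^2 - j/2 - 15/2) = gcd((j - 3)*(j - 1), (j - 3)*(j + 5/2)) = j - 3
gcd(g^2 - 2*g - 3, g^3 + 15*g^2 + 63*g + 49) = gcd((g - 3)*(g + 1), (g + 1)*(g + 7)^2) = g + 1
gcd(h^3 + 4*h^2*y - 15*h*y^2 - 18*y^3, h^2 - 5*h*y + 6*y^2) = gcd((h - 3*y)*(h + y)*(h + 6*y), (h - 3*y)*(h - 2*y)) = -h + 3*y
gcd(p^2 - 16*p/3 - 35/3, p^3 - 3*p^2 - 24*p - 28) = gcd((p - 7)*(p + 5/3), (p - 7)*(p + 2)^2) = p - 7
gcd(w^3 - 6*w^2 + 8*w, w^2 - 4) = w - 2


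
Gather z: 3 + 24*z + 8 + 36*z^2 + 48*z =36*z^2 + 72*z + 11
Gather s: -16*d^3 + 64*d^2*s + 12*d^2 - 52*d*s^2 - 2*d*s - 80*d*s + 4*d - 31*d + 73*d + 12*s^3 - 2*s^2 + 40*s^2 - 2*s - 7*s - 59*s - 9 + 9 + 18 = -16*d^3 + 12*d^2 + 46*d + 12*s^3 + s^2*(38 - 52*d) + s*(64*d^2 - 82*d - 68) + 18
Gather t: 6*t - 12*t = -6*t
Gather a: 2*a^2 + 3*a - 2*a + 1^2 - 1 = 2*a^2 + a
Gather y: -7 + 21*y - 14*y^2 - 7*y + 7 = -14*y^2 + 14*y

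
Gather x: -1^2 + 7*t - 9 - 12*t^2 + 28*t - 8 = -12*t^2 + 35*t - 18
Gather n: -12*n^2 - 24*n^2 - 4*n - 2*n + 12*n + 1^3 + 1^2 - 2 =-36*n^2 + 6*n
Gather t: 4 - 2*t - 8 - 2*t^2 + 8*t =-2*t^2 + 6*t - 4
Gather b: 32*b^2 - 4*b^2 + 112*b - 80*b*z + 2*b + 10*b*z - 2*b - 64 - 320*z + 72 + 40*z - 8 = 28*b^2 + b*(112 - 70*z) - 280*z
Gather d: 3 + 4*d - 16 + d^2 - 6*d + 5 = d^2 - 2*d - 8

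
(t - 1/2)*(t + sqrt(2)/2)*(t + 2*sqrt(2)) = t^3 - t^2/2 + 5*sqrt(2)*t^2/2 - 5*sqrt(2)*t/4 + 2*t - 1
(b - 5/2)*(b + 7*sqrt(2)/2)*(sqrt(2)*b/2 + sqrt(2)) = sqrt(2)*b^3/2 - sqrt(2)*b^2/4 + 7*b^2/2 - 5*sqrt(2)*b/2 - 7*b/4 - 35/2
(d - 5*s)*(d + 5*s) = d^2 - 25*s^2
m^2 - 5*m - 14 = (m - 7)*(m + 2)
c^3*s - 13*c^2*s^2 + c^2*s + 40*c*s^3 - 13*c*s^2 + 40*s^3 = (c - 8*s)*(c - 5*s)*(c*s + s)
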